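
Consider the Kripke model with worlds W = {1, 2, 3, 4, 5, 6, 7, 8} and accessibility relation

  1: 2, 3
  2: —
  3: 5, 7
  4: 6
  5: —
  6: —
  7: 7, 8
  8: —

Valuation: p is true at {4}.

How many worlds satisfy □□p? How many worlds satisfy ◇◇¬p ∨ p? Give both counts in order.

5 and 4

For □□p:
1: successors {2, 3}; □p there: 2:T, 3:F. ✗
2: no successors, so □□p holds vacuously. ✓
3: successors {5, 7}; □p there: 5:T, 7:F. ✗
4: successors {6}; □p there: 6:T. ✓
5: no successors, so □□p holds vacuously. ✓
6: no successors, so □□p holds vacuously. ✓
7: successors {7, 8}; □p there: 7:F, 8:T. ✗
8: no successors, so □□p holds vacuously. ✓
— 5 worlds.
For ◇◇¬p ∨ p:
1: ◇◇¬p is T, p is F. ✓
2: ◇◇¬p is F, p is F. ✗
3: ◇◇¬p is T, p is F. ✓
4: ◇◇¬p is F, p is T. ✓
5: ◇◇¬p is F, p is F. ✗
6: ◇◇¬p is F, p is F. ✗
7: ◇◇¬p is T, p is F. ✓
8: ◇◇¬p is F, p is F. ✗
— 4 worlds.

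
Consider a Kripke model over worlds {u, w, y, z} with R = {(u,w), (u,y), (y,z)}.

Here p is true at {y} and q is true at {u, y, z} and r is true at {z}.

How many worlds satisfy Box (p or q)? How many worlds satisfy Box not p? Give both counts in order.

3 and 3

For Box (p or q):
u: successors {w, y}; p or q there: w:F, y:T. ✗
w: no successors, so Box (p or q) holds vacuously. ✓
y: successors {z}; p or q there: z:T. ✓
z: no successors, so Box (p or q) holds vacuously. ✓
— 3 worlds.
For Box not p:
u: successors {w, y}; not p there: w:T, y:F. ✗
w: no successors, so Box not p holds vacuously. ✓
y: successors {z}; not p there: z:T. ✓
z: no successors, so Box not p holds vacuously. ✓
— 3 worlds.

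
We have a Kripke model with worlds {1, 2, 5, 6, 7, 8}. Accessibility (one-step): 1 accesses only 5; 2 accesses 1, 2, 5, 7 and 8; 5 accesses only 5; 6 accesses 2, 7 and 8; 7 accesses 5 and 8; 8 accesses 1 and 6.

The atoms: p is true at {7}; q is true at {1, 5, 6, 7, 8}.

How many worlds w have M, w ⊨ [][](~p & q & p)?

1: successors {5}; [](~p & q & p) there: 5:F. ✗
2: successors {1, 2, 5, 7, 8}; [](~p & q & p) there: 1:F, 2:F, 5:F, 7:F, 8:F. ✗
5: successors {5}; [](~p & q & p) there: 5:F. ✗
6: successors {2, 7, 8}; [](~p & q & p) there: 2:F, 7:F, 8:F. ✗
7: successors {5, 8}; [](~p & q & p) there: 5:F, 8:F. ✗
8: successors {1, 6}; [](~p & q & p) there: 1:F, 6:F. ✗
Satisfying worlds: ∅.

0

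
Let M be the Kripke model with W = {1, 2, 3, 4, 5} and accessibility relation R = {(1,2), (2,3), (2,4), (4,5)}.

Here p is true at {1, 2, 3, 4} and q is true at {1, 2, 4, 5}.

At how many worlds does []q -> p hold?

4

1: []q is T, p is T. ✓
2: []q is F, p is T. ✓
3: []q is T, p is T. ✓
4: []q is T, p is T. ✓
5: []q is T, p is F. ✗
Satisfying worlds: {1, 2, 3, 4}.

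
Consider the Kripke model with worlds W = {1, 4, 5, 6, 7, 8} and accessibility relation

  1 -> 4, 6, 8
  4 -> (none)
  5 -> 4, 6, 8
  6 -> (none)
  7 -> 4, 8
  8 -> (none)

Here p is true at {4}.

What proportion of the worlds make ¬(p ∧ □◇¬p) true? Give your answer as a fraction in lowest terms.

5/6

1: p ∧ □◇¬p is F. ✓
4: p ∧ □◇¬p is T. ✗
5: p ∧ □◇¬p is F. ✓
6: p ∧ □◇¬p is F. ✓
7: p ∧ □◇¬p is F. ✓
8: p ∧ □◇¬p is F. ✓
That's 5 of 6 worlds, so 5/6.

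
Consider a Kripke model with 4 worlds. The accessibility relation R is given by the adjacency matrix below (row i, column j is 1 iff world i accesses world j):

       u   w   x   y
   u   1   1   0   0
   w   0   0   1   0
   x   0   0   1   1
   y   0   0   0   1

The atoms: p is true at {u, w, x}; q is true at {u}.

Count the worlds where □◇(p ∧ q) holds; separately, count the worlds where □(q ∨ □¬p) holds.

0 and 1

For □◇(p ∧ q):
u: successors {u, w}; ◇(p ∧ q) there: u:T, w:F. ✗
w: successors {x}; ◇(p ∧ q) there: x:F. ✗
x: successors {x, y}; ◇(p ∧ q) there: x:F, y:F. ✗
y: successors {y}; ◇(p ∧ q) there: y:F. ✗
— 0 worlds.
For □(q ∨ □¬p):
u: successors {u, w}; q ∨ □¬p there: u:T, w:F. ✗
w: successors {x}; q ∨ □¬p there: x:F. ✗
x: successors {x, y}; q ∨ □¬p there: x:F, y:T. ✗
y: successors {y}; q ∨ □¬p there: y:T. ✓
— 1 world.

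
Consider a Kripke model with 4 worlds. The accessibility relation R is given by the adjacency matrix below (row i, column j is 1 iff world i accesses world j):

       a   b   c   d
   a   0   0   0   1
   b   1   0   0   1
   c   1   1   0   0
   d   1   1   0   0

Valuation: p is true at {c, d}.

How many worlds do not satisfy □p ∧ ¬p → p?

a: □p ∧ ¬p is T, p is F. ✗
b: □p ∧ ¬p is F, p is F. ✓
c: □p ∧ ¬p is F, p is T. ✓
d: □p ∧ ¬p is F, p is T. ✓
Satisfying worlds: {b, c, d}.
So □p ∧ ¬p → p fails at the other 1 world.

1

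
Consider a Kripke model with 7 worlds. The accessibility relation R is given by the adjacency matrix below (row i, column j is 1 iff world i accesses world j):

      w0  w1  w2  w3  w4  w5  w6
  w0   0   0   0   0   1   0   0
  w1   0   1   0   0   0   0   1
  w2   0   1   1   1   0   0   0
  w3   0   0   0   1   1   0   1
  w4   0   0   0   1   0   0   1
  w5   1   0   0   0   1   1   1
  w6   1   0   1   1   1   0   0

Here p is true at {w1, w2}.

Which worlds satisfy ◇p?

w0: successors {w4}; p there: w4:F. ✗
w1: successors {w1, w6}; p there: w1:T, w6:F. ✓
w2: successors {w1, w2, w3}; p there: w1:T, w2:T, w3:F. ✓
w3: successors {w3, w4, w6}; p there: w3:F, w4:F, w6:F. ✗
w4: successors {w3, w6}; p there: w3:F, w6:F. ✗
w5: successors {w0, w4, w5, w6}; p there: w0:F, w4:F, w5:F, w6:F. ✗
w6: successors {w0, w2, w3, w4}; p there: w0:F, w2:T, w3:F, w4:F. ✓

{w1, w2, w6}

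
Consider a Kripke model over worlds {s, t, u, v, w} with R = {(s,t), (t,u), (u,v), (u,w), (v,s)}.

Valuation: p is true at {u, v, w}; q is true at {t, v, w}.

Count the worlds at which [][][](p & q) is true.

s: successors {t}; [][](p & q) there: t:T. ✓
t: successors {u}; [][](p & q) there: u:F. ✗
u: successors {v, w}; [][](p & q) there: v:F, w:T. ✗
v: successors {s}; [][](p & q) there: s:F. ✗
w: no successors, so [][][](p & q) holds vacuously. ✓
Satisfying worlds: {s, w}.

2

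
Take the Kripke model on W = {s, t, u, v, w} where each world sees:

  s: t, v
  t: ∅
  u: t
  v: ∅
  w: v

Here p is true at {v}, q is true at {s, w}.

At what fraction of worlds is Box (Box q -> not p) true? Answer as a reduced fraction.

3/5

s: successors {t, v}; Box q -> not p there: t:T, v:F. ✗
t: no successors, so Box (Box q -> not p) holds vacuously. ✓
u: successors {t}; Box q -> not p there: t:T. ✓
v: no successors, so Box (Box q -> not p) holds vacuously. ✓
w: successors {v}; Box q -> not p there: v:F. ✗
That's 3 of 5 worlds, so 3/5.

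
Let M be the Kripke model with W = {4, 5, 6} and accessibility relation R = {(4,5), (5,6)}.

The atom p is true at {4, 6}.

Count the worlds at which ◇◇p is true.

1

4: successors {5}; ◇p there: 5:T. ✓
5: successors {6}; ◇p there: 6:F. ✗
6: no successors, so ◇◇p fails. ✗
Satisfying worlds: {4}.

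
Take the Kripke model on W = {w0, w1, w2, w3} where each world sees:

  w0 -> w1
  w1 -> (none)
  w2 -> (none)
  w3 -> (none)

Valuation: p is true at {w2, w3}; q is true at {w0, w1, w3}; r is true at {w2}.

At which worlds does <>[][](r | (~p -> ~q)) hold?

{w0}

w0: successors {w1}; [][](r | (~p -> ~q)) there: w1:T. ✓
w1: no successors, so <>[][](r | (~p -> ~q)) fails. ✗
w2: no successors, so <>[][](r | (~p -> ~q)) fails. ✗
w3: no successors, so <>[][](r | (~p -> ~q)) fails. ✗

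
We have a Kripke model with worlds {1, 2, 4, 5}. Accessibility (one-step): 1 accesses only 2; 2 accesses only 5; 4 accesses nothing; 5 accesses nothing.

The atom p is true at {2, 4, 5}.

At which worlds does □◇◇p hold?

1: successors {2}; ◇◇p there: 2:F. ✗
2: successors {5}; ◇◇p there: 5:F. ✗
4: no successors, so □◇◇p holds vacuously. ✓
5: no successors, so □◇◇p holds vacuously. ✓

{4, 5}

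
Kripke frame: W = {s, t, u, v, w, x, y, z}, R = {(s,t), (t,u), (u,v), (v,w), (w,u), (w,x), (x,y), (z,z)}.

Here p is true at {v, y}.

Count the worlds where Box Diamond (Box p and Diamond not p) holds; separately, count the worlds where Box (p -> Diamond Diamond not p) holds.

For Box Diamond (Box p and Diamond not p):
s: successors {t}; Diamond (Box p and Diamond not p) there: t:F. ✗
t: successors {u}; Diamond (Box p and Diamond not p) there: u:F. ✗
u: successors {v}; Diamond (Box p and Diamond not p) there: v:F. ✗
v: successors {w}; Diamond (Box p and Diamond not p) there: w:F. ✗
w: successors {u, x}; Diamond (Box p and Diamond not p) there: u:F, x:F. ✗
x: successors {y}; Diamond (Box p and Diamond not p) there: y:F. ✗
y: no successors, so Box Diamond (Box p and Diamond not p) holds vacuously. ✓
z: successors {z}; Diamond (Box p and Diamond not p) there: z:F. ✗
— 1 world.
For Box (p -> Diamond Diamond not p):
s: successors {t}; p -> Diamond Diamond not p there: t:T. ✓
t: successors {u}; p -> Diamond Diamond not p there: u:T. ✓
u: successors {v}; p -> Diamond Diamond not p there: v:T. ✓
v: successors {w}; p -> Diamond Diamond not p there: w:T. ✓
w: successors {u, x}; p -> Diamond Diamond not p there: u:T, x:T. ✓
x: successors {y}; p -> Diamond Diamond not p there: y:F. ✗
y: no successors, so Box (p -> Diamond Diamond not p) holds vacuously. ✓
z: successors {z}; p -> Diamond Diamond not p there: z:T. ✓
— 7 worlds.

1 and 7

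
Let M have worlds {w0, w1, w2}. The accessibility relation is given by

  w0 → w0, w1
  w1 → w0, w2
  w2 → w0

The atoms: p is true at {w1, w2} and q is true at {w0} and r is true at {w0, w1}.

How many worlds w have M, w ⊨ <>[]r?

3

w0: successors {w0, w1}; []r there: w0:T, w1:F. ✓
w1: successors {w0, w2}; []r there: w0:T, w2:T. ✓
w2: successors {w0}; []r there: w0:T. ✓
Satisfying worlds: {w0, w1, w2}.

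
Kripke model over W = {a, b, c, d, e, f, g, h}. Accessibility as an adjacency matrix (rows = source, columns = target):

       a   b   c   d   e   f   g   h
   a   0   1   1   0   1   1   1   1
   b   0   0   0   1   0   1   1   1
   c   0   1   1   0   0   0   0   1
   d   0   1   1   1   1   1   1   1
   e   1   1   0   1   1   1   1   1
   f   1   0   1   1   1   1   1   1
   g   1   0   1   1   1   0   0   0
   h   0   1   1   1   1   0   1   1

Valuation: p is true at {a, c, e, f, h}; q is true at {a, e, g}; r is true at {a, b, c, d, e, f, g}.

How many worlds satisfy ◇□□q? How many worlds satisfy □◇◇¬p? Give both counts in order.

0 and 8

For ◇□□q:
a: successors {b, c, e, f, g, h}; □□q there: b:F, c:F, e:F, f:F, g:F, h:F. ✗
b: successors {d, f, g, h}; □□q there: d:F, f:F, g:F, h:F. ✗
c: successors {b, c, h}; □□q there: b:F, c:F, h:F. ✗
d: successors {b, c, d, e, f, g, h}; □□q there: b:F, c:F, d:F, e:F, f:F, g:F, h:F. ✗
e: successors {a, b, d, e, f, g, h}; □□q there: a:F, b:F, d:F, e:F, f:F, g:F, h:F. ✗
f: successors {a, c, d, e, f, g, h}; □□q there: a:F, c:F, d:F, e:F, f:F, g:F, h:F. ✗
g: successors {a, c, d, e}; □□q there: a:F, c:F, d:F, e:F. ✗
h: successors {b, c, d, e, g, h}; □□q there: b:F, c:F, d:F, e:F, g:F, h:F. ✗
— 0 worlds.
For □◇◇¬p:
a: successors {b, c, e, f, g, h}; ◇◇¬p there: b:T, c:T, e:T, f:T, g:T, h:T. ✓
b: successors {d, f, g, h}; ◇◇¬p there: d:T, f:T, g:T, h:T. ✓
c: successors {b, c, h}; ◇◇¬p there: b:T, c:T, h:T. ✓
d: successors {b, c, d, e, f, g, h}; ◇◇¬p there: b:T, c:T, d:T, e:T, f:T, g:T, h:T. ✓
e: successors {a, b, d, e, f, g, h}; ◇◇¬p there: a:T, b:T, d:T, e:T, f:T, g:T, h:T. ✓
f: successors {a, c, d, e, f, g, h}; ◇◇¬p there: a:T, c:T, d:T, e:T, f:T, g:T, h:T. ✓
g: successors {a, c, d, e}; ◇◇¬p there: a:T, c:T, d:T, e:T. ✓
h: successors {b, c, d, e, g, h}; ◇◇¬p there: b:T, c:T, d:T, e:T, g:T, h:T. ✓
— 8 worlds.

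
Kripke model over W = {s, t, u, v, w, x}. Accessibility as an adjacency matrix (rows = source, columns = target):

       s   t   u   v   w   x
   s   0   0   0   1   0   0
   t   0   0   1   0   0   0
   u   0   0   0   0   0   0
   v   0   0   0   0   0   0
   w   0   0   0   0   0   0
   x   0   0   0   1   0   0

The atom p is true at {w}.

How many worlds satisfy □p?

3

s: successors {v}; p there: v:F. ✗
t: successors {u}; p there: u:F. ✗
u: no successors, so □p holds vacuously. ✓
v: no successors, so □p holds vacuously. ✓
w: no successors, so □p holds vacuously. ✓
x: successors {v}; p there: v:F. ✗
Satisfying worlds: {u, v, w}.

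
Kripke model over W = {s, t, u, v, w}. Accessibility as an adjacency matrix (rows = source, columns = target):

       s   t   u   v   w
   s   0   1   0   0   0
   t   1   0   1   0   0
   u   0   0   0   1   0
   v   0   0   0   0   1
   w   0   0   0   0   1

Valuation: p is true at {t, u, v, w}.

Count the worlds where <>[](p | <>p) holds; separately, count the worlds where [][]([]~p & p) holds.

For <>[](p | <>p):
s: successors {t}; [](p | <>p) there: t:T. ✓
t: successors {s, u}; [](p | <>p) there: s:T, u:T. ✓
u: successors {v}; [](p | <>p) there: v:T. ✓
v: successors {w}; [](p | <>p) there: w:T. ✓
w: successors {w}; [](p | <>p) there: w:T. ✓
— 5 worlds.
For [][]([]~p & p):
s: successors {t}; []([]~p & p) there: t:F. ✗
t: successors {s, u}; []([]~p & p) there: s:F, u:F. ✗
u: successors {v}; []([]~p & p) there: v:F. ✗
v: successors {w}; []([]~p & p) there: w:F. ✗
w: successors {w}; []([]~p & p) there: w:F. ✗
— 0 worlds.

5 and 0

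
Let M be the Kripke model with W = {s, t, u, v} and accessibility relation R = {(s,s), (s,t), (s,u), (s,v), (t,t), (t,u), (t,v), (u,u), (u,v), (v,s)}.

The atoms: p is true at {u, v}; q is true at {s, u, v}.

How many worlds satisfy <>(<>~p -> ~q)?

3

s: successors {s, t, u, v}; <>~p -> ~q there: s:F, t:T, u:T, v:F. ✓
t: successors {t, u, v}; <>~p -> ~q there: t:T, u:T, v:F. ✓
u: successors {u, v}; <>~p -> ~q there: u:T, v:F. ✓
v: successors {s}; <>~p -> ~q there: s:F. ✗
Satisfying worlds: {s, t, u}.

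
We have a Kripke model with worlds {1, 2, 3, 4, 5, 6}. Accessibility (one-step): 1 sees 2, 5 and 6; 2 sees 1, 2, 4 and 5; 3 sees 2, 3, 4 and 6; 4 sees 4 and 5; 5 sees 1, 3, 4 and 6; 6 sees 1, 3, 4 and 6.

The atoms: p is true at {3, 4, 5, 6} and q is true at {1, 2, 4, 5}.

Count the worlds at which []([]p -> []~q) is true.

1: successors {2, 5, 6}; []p -> []~q there: 2:T, 5:T, 6:T. ✓
2: successors {1, 2, 4, 5}; []p -> []~q there: 1:T, 2:T, 4:F, 5:T. ✗
3: successors {2, 3, 4, 6}; []p -> []~q there: 2:T, 3:T, 4:F, 6:T. ✗
4: successors {4, 5}; []p -> []~q there: 4:F, 5:T. ✗
5: successors {1, 3, 4, 6}; []p -> []~q there: 1:T, 3:T, 4:F, 6:T. ✗
6: successors {1, 3, 4, 6}; []p -> []~q there: 1:T, 3:T, 4:F, 6:T. ✗
Satisfying worlds: {1}.

1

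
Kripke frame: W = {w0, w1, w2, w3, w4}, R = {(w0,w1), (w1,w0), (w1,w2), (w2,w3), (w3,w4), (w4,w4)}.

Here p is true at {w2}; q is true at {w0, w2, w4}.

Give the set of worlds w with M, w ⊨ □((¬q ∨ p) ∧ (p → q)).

w0: successors {w1}; (¬q ∨ p) ∧ (p → q) there: w1:T. ✓
w1: successors {w0, w2}; (¬q ∨ p) ∧ (p → q) there: w0:F, w2:T. ✗
w2: successors {w3}; (¬q ∨ p) ∧ (p → q) there: w3:T. ✓
w3: successors {w4}; (¬q ∨ p) ∧ (p → q) there: w4:F. ✗
w4: successors {w4}; (¬q ∨ p) ∧ (p → q) there: w4:F. ✗

{w0, w2}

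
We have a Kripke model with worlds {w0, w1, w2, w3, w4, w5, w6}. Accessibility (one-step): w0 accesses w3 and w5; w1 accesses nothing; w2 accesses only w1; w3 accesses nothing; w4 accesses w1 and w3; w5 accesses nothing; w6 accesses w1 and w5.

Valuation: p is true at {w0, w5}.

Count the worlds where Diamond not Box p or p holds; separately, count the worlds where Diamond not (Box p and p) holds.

For Diamond not Box p or p:
w0: Diamond not Box p is F, p is T. ✓
w1: Diamond not Box p is F, p is F. ✗
w2: Diamond not Box p is F, p is F. ✗
w3: Diamond not Box p is F, p is F. ✗
w4: Diamond not Box p is F, p is F. ✗
w5: Diamond not Box p is F, p is T. ✓
w6: Diamond not Box p is F, p is F. ✗
— 2 worlds.
For Diamond not (Box p and p):
w0: successors {w3, w5}; not (Box p and p) there: w3:T, w5:F. ✓
w1: no successors, so Diamond not (Box p and p) fails. ✗
w2: successors {w1}; not (Box p and p) there: w1:T. ✓
w3: no successors, so Diamond not (Box p and p) fails. ✗
w4: successors {w1, w3}; not (Box p and p) there: w1:T, w3:T. ✓
w5: no successors, so Diamond not (Box p and p) fails. ✗
w6: successors {w1, w5}; not (Box p and p) there: w1:T, w5:F. ✓
— 4 worlds.

2 and 4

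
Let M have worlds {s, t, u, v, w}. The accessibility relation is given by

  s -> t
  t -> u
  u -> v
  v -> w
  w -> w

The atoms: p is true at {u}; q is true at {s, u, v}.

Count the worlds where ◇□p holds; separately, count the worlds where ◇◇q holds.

For ◇□p:
s: successors {t}; □p there: t:T. ✓
t: successors {u}; □p there: u:F. ✗
u: successors {v}; □p there: v:F. ✗
v: successors {w}; □p there: w:F. ✗
w: successors {w}; □p there: w:F. ✗
— 1 world.
For ◇◇q:
s: successors {t}; ◇q there: t:T. ✓
t: successors {u}; ◇q there: u:T. ✓
u: successors {v}; ◇q there: v:F. ✗
v: successors {w}; ◇q there: w:F. ✗
w: successors {w}; ◇q there: w:F. ✗
— 2 worlds.

1 and 2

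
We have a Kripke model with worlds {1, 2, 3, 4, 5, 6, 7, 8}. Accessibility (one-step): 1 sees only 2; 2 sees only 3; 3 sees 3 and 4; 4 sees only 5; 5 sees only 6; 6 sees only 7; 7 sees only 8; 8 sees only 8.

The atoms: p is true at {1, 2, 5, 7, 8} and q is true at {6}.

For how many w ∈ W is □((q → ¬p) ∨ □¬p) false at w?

1: successors {2}; (q → ¬p) ∨ □¬p there: 2:T. ✓
2: successors {3}; (q → ¬p) ∨ □¬p there: 3:T. ✓
3: successors {3, 4}; (q → ¬p) ∨ □¬p there: 3:T, 4:T. ✓
4: successors {5}; (q → ¬p) ∨ □¬p there: 5:T. ✓
5: successors {6}; (q → ¬p) ∨ □¬p there: 6:T. ✓
6: successors {7}; (q → ¬p) ∨ □¬p there: 7:T. ✓
7: successors {8}; (q → ¬p) ∨ □¬p there: 8:T. ✓
8: successors {8}; (q → ¬p) ∨ □¬p there: 8:T. ✓
Satisfying worlds: {1, 2, 3, 4, 5, 6, 7, 8}.
So □((q → ¬p) ∨ □¬p) fails at the other 0 worlds.

0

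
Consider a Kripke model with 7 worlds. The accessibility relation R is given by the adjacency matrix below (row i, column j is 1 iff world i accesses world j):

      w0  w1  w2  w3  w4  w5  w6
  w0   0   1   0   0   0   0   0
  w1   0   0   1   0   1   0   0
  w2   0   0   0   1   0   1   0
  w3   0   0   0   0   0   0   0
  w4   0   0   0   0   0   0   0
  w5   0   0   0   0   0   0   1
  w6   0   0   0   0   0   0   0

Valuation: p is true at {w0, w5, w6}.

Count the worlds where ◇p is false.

w0: successors {w1}; p there: w1:F. ✗
w1: successors {w2, w4}; p there: w2:F, w4:F. ✗
w2: successors {w3, w5}; p there: w3:F, w5:T. ✓
w3: no successors, so ◇p fails. ✗
w4: no successors, so ◇p fails. ✗
w5: successors {w6}; p there: w6:T. ✓
w6: no successors, so ◇p fails. ✗
Satisfying worlds: {w2, w5}.
So ◇p fails at the other 5 worlds.

5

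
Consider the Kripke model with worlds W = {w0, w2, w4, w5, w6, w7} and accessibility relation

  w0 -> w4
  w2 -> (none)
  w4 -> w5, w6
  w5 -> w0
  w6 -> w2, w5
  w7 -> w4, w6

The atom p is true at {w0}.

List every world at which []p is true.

w0: successors {w4}; p there: w4:F. ✗
w2: no successors, so []p holds vacuously. ✓
w4: successors {w5, w6}; p there: w5:F, w6:F. ✗
w5: successors {w0}; p there: w0:T. ✓
w6: successors {w2, w5}; p there: w2:F, w5:F. ✗
w7: successors {w4, w6}; p there: w4:F, w6:F. ✗

{w2, w5}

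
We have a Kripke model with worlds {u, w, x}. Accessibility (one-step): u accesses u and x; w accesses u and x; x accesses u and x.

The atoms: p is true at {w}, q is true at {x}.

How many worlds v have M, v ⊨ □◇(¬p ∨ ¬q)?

3

u: successors {u, x}; ◇(¬p ∨ ¬q) there: u:T, x:T. ✓
w: successors {u, x}; ◇(¬p ∨ ¬q) there: u:T, x:T. ✓
x: successors {u, x}; ◇(¬p ∨ ¬q) there: u:T, x:T. ✓
Satisfying worlds: {u, w, x}.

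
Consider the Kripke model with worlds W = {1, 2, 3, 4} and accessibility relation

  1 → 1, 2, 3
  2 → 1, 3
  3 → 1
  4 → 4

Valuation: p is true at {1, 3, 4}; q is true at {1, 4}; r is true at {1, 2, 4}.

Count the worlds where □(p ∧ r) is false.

2

1: successors {1, 2, 3}; p ∧ r there: 1:T, 2:F, 3:F. ✗
2: successors {1, 3}; p ∧ r there: 1:T, 3:F. ✗
3: successors {1}; p ∧ r there: 1:T. ✓
4: successors {4}; p ∧ r there: 4:T. ✓
Satisfying worlds: {3, 4}.
So □(p ∧ r) fails at the other 2 worlds.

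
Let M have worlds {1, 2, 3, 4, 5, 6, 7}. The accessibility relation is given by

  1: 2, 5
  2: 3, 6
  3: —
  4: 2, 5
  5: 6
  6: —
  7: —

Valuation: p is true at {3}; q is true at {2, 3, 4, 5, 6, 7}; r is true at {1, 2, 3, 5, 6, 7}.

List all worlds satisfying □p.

1: successors {2, 5}; p there: 2:F, 5:F. ✗
2: successors {3, 6}; p there: 3:T, 6:F. ✗
3: no successors, so □p holds vacuously. ✓
4: successors {2, 5}; p there: 2:F, 5:F. ✗
5: successors {6}; p there: 6:F. ✗
6: no successors, so □p holds vacuously. ✓
7: no successors, so □p holds vacuously. ✓

{3, 6, 7}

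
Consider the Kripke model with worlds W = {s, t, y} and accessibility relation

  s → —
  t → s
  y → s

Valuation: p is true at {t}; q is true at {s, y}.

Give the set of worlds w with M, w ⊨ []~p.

s: no successors, so []~p holds vacuously. ✓
t: successors {s}; ~p there: s:T. ✓
y: successors {s}; ~p there: s:T. ✓

{s, t, y}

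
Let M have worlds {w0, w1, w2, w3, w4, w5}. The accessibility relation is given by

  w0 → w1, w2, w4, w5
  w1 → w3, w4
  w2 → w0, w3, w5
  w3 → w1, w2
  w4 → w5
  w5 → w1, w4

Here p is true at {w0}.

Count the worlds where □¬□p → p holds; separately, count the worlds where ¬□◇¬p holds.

1 and 0

For □¬□p → p:
w0: □¬□p is T, p is T. ✓
w1: □¬□p is T, p is F. ✗
w2: □¬□p is T, p is F. ✗
w3: □¬□p is T, p is F. ✗
w4: □¬□p is T, p is F. ✗
w5: □¬□p is T, p is F. ✗
— 1 world.
For ¬□◇¬p:
w0: □◇¬p is T. ✗
w1: □◇¬p is T. ✗
w2: □◇¬p is T. ✗
w3: □◇¬p is T. ✗
w4: □◇¬p is T. ✗
w5: □◇¬p is T. ✗
— 0 worlds.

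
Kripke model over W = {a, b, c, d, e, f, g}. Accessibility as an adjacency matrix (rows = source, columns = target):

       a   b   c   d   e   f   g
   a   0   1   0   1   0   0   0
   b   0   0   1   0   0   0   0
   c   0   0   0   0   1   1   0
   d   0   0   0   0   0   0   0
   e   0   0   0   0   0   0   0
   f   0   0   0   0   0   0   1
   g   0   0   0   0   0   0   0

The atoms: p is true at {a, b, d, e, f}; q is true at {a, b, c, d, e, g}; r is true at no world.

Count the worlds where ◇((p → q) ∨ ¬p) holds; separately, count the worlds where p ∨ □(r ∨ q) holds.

4 and 6

For ◇((p → q) ∨ ¬p):
a: successors {b, d}; (p → q) ∨ ¬p there: b:T, d:T. ✓
b: successors {c}; (p → q) ∨ ¬p there: c:T. ✓
c: successors {e, f}; (p → q) ∨ ¬p there: e:T, f:F. ✓
d: no successors, so ◇((p → q) ∨ ¬p) fails. ✗
e: no successors, so ◇((p → q) ∨ ¬p) fails. ✗
f: successors {g}; (p → q) ∨ ¬p there: g:T. ✓
g: no successors, so ◇((p → q) ∨ ¬p) fails. ✗
— 4 worlds.
For p ∨ □(r ∨ q):
a: p is T, □(r ∨ q) is T. ✓
b: p is T, □(r ∨ q) is T. ✓
c: p is F, □(r ∨ q) is F. ✗
d: p is T, □(r ∨ q) is T. ✓
e: p is T, □(r ∨ q) is T. ✓
f: p is T, □(r ∨ q) is T. ✓
g: p is F, □(r ∨ q) is T. ✓
— 6 worlds.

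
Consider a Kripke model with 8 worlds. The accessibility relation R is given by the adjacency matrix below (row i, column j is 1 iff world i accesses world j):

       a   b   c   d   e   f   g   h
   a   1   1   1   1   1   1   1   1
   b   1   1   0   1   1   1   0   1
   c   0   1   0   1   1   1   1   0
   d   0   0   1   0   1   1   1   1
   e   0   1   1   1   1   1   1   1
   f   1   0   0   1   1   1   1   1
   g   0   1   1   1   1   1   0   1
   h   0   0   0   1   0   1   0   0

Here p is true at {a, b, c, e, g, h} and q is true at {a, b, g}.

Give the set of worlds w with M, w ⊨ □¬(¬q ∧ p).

{h}

a: successors {a, b, c, d, e, f, g, h}; ¬(¬q ∧ p) there: a:T, b:T, c:F, d:T, e:F, f:T, g:T, h:F. ✗
b: successors {a, b, d, e, f, h}; ¬(¬q ∧ p) there: a:T, b:T, d:T, e:F, f:T, h:F. ✗
c: successors {b, d, e, f, g}; ¬(¬q ∧ p) there: b:T, d:T, e:F, f:T, g:T. ✗
d: successors {c, e, f, g, h}; ¬(¬q ∧ p) there: c:F, e:F, f:T, g:T, h:F. ✗
e: successors {b, c, d, e, f, g, h}; ¬(¬q ∧ p) there: b:T, c:F, d:T, e:F, f:T, g:T, h:F. ✗
f: successors {a, d, e, f, g, h}; ¬(¬q ∧ p) there: a:T, d:T, e:F, f:T, g:T, h:F. ✗
g: successors {b, c, d, e, f, h}; ¬(¬q ∧ p) there: b:T, c:F, d:T, e:F, f:T, h:F. ✗
h: successors {d, f}; ¬(¬q ∧ p) there: d:T, f:T. ✓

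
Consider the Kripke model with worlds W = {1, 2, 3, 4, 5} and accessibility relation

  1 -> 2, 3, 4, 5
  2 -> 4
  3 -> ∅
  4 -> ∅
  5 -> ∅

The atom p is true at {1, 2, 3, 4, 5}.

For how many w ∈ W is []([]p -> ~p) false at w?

2

1: successors {2, 3, 4, 5}; []p -> ~p there: 2:F, 3:F, 4:F, 5:F. ✗
2: successors {4}; []p -> ~p there: 4:F. ✗
3: no successors, so []([]p -> ~p) holds vacuously. ✓
4: no successors, so []([]p -> ~p) holds vacuously. ✓
5: no successors, so []([]p -> ~p) holds vacuously. ✓
Satisfying worlds: {3, 4, 5}.
So []([]p -> ~p) fails at the other 2 worlds.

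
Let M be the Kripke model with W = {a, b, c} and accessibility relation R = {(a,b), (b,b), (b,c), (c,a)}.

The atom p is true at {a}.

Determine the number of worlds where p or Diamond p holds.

2

a: p is T, Diamond p is F. ✓
b: p is F, Diamond p is F. ✗
c: p is F, Diamond p is T. ✓
Satisfying worlds: {a, c}.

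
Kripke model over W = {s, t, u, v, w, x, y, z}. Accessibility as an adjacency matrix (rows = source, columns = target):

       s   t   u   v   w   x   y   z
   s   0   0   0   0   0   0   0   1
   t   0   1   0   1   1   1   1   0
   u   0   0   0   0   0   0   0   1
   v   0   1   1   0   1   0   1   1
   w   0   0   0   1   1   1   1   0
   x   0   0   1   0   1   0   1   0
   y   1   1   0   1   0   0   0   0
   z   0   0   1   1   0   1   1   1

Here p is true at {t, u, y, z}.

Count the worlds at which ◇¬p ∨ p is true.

7

s: ◇¬p is F, p is F. ✗
t: ◇¬p is T, p is T. ✓
u: ◇¬p is F, p is T. ✓
v: ◇¬p is T, p is F. ✓
w: ◇¬p is T, p is F. ✓
x: ◇¬p is T, p is F. ✓
y: ◇¬p is T, p is T. ✓
z: ◇¬p is T, p is T. ✓
Satisfying worlds: {t, u, v, w, x, y, z}.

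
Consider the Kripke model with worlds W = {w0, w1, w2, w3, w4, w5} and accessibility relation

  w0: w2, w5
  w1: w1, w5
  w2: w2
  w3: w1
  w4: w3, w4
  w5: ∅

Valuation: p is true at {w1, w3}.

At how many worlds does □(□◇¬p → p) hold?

w0: successors {w2, w5}; □◇¬p → p there: w2:F, w5:F. ✗
w1: successors {w1, w5}; □◇¬p → p there: w1:T, w5:F. ✗
w2: successors {w2}; □◇¬p → p there: w2:F. ✗
w3: successors {w1}; □◇¬p → p there: w1:T. ✓
w4: successors {w3, w4}; □◇¬p → p there: w3:T, w4:T. ✓
w5: no successors, so □(□◇¬p → p) holds vacuously. ✓
Satisfying worlds: {w3, w4, w5}.

3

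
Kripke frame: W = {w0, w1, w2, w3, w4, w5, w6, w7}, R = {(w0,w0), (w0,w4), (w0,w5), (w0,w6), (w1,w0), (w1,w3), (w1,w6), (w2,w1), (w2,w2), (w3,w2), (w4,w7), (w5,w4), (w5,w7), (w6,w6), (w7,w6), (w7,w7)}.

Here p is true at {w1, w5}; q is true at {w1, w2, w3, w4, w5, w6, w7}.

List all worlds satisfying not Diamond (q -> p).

{w3, w4, w5, w6, w7}

w0: Diamond (q -> p) is T. ✗
w1: Diamond (q -> p) is T. ✗
w2: Diamond (q -> p) is T. ✗
w3: Diamond (q -> p) is F. ✓
w4: Diamond (q -> p) is F. ✓
w5: Diamond (q -> p) is F. ✓
w6: Diamond (q -> p) is F. ✓
w7: Diamond (q -> p) is F. ✓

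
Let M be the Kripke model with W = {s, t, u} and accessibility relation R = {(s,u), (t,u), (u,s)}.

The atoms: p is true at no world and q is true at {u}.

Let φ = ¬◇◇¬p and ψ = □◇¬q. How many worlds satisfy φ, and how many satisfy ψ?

For ¬◇◇¬p:
s: ◇◇¬p is T. ✗
t: ◇◇¬p is T. ✗
u: ◇◇¬p is T. ✗
— 0 worlds.
For □◇¬q:
s: successors {u}; ◇¬q there: u:T. ✓
t: successors {u}; ◇¬q there: u:T. ✓
u: successors {s}; ◇¬q there: s:F. ✗
— 2 worlds.

0 and 2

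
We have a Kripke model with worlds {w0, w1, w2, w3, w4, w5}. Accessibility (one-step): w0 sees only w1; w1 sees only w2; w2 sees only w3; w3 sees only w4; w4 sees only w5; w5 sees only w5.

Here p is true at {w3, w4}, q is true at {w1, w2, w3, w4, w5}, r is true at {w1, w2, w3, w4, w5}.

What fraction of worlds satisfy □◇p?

w0: successors {w1}; ◇p there: w1:F. ✗
w1: successors {w2}; ◇p there: w2:T. ✓
w2: successors {w3}; ◇p there: w3:T. ✓
w3: successors {w4}; ◇p there: w4:F. ✗
w4: successors {w5}; ◇p there: w5:F. ✗
w5: successors {w5}; ◇p there: w5:F. ✗
That's 2 of 6 worlds, so 2/6 = 1/3.

1/3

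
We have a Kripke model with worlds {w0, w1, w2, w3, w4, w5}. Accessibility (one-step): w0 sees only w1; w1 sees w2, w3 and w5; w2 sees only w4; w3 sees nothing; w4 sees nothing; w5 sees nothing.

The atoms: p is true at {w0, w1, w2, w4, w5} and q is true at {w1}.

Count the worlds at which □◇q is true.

3

w0: successors {w1}; ◇q there: w1:F. ✗
w1: successors {w2, w3, w5}; ◇q there: w2:F, w3:F, w5:F. ✗
w2: successors {w4}; ◇q there: w4:F. ✗
w3: no successors, so □◇q holds vacuously. ✓
w4: no successors, so □◇q holds vacuously. ✓
w5: no successors, so □◇q holds vacuously. ✓
Satisfying worlds: {w3, w4, w5}.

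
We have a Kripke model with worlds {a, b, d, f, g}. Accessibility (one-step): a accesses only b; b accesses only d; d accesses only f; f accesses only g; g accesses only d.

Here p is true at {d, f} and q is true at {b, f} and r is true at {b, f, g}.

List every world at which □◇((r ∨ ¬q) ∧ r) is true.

{b, d, g}

a: successors {b}; ◇((r ∨ ¬q) ∧ r) there: b:F. ✗
b: successors {d}; ◇((r ∨ ¬q) ∧ r) there: d:T. ✓
d: successors {f}; ◇((r ∨ ¬q) ∧ r) there: f:T. ✓
f: successors {g}; ◇((r ∨ ¬q) ∧ r) there: g:F. ✗
g: successors {d}; ◇((r ∨ ¬q) ∧ r) there: d:T. ✓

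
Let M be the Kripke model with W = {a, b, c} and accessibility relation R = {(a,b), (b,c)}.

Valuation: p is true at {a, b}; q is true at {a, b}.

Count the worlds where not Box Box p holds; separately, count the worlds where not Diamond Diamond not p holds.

For not Box Box p:
a: Box Box p is F. ✓
b: Box Box p is T. ✗
c: Box Box p is T. ✗
— 1 world.
For not Diamond Diamond not p:
a: Diamond Diamond not p is T. ✗
b: Diamond Diamond not p is F. ✓
c: Diamond Diamond not p is F. ✓
— 2 worlds.

1 and 2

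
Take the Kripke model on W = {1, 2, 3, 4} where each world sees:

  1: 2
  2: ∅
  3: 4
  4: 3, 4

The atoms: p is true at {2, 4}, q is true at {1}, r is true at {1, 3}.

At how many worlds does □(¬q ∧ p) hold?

1: successors {2}; ¬q ∧ p there: 2:T. ✓
2: no successors, so □(¬q ∧ p) holds vacuously. ✓
3: successors {4}; ¬q ∧ p there: 4:T. ✓
4: successors {3, 4}; ¬q ∧ p there: 3:F, 4:T. ✗
Satisfying worlds: {1, 2, 3}.

3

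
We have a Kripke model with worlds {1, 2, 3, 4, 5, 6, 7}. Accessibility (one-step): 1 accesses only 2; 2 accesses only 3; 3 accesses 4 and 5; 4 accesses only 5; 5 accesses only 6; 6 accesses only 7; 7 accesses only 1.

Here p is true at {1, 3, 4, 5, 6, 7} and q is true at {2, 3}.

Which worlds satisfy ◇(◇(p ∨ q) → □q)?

{1, 7}

1: successors {2}; ◇(p ∨ q) → □q there: 2:T. ✓
2: successors {3}; ◇(p ∨ q) → □q there: 3:F. ✗
3: successors {4, 5}; ◇(p ∨ q) → □q there: 4:F, 5:F. ✗
4: successors {5}; ◇(p ∨ q) → □q there: 5:F. ✗
5: successors {6}; ◇(p ∨ q) → □q there: 6:F. ✗
6: successors {7}; ◇(p ∨ q) → □q there: 7:F. ✗
7: successors {1}; ◇(p ∨ q) → □q there: 1:T. ✓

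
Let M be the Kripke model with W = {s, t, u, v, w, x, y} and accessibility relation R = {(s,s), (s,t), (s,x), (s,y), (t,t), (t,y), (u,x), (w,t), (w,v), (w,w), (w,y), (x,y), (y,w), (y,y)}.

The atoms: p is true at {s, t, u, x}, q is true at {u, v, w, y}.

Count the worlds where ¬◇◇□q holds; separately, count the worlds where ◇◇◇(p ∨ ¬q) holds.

1 and 5

For ¬◇◇□q:
s: ◇◇□q is T. ✗
t: ◇◇□q is T. ✗
u: ◇◇□q is T. ✗
v: ◇◇□q is F. ✓
w: ◇◇□q is T. ✗
x: ◇◇□q is T. ✗
y: ◇◇□q is T. ✗
— 1 world.
For ◇◇◇(p ∨ ¬q):
s: successors {s, t, x, y}; ◇◇(p ∨ ¬q) there: s:T, t:T, x:F, y:T. ✓
t: successors {t, y}; ◇◇(p ∨ ¬q) there: t:T, y:T. ✓
u: successors {x}; ◇◇(p ∨ ¬q) there: x:F. ✗
v: no successors, so ◇◇◇(p ∨ ¬q) fails. ✗
w: successors {t, v, w, y}; ◇◇(p ∨ ¬q) there: t:T, v:F, w:T, y:T. ✓
x: successors {y}; ◇◇(p ∨ ¬q) there: y:T. ✓
y: successors {w, y}; ◇◇(p ∨ ¬q) there: w:T, y:T. ✓
— 5 worlds.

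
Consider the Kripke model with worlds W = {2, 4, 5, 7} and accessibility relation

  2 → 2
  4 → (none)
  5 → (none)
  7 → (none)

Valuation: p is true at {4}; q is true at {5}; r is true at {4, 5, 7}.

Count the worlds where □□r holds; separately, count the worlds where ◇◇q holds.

For □□r:
2: successors {2}; □r there: 2:F. ✗
4: no successors, so □□r holds vacuously. ✓
5: no successors, so □□r holds vacuously. ✓
7: no successors, so □□r holds vacuously. ✓
— 3 worlds.
For ◇◇q:
2: successors {2}; ◇q there: 2:F. ✗
4: no successors, so ◇◇q fails. ✗
5: no successors, so ◇◇q fails. ✗
7: no successors, so ◇◇q fails. ✗
— 0 worlds.

3 and 0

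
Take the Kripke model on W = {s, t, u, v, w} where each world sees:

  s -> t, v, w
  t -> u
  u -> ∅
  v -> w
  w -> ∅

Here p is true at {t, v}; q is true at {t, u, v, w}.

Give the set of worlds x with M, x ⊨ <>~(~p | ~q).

{s}

s: successors {t, v, w}; ~(~p | ~q) there: t:T, v:T, w:F. ✓
t: successors {u}; ~(~p | ~q) there: u:F. ✗
u: no successors, so <>~(~p | ~q) fails. ✗
v: successors {w}; ~(~p | ~q) there: w:F. ✗
w: no successors, so <>~(~p | ~q) fails. ✗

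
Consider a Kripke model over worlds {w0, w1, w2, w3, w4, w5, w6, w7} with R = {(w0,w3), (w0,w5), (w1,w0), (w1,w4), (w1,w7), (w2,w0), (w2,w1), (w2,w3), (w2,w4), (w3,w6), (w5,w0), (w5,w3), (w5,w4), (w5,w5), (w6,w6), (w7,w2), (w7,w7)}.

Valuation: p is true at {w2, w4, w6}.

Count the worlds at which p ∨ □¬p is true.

4

w0: p is F, □¬p is T. ✓
w1: p is F, □¬p is F. ✗
w2: p is T, □¬p is F. ✓
w3: p is F, □¬p is F. ✗
w4: p is T, □¬p is T. ✓
w5: p is F, □¬p is F. ✗
w6: p is T, □¬p is F. ✓
w7: p is F, □¬p is F. ✗
Satisfying worlds: {w0, w2, w4, w6}.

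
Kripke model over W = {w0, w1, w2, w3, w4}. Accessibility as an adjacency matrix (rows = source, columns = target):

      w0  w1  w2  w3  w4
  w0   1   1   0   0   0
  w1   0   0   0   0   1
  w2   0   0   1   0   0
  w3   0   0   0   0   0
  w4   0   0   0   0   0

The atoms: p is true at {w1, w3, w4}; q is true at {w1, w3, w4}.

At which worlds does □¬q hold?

{w2, w3, w4}

w0: successors {w0, w1}; ¬q there: w0:T, w1:F. ✗
w1: successors {w4}; ¬q there: w4:F. ✗
w2: successors {w2}; ¬q there: w2:T. ✓
w3: no successors, so □¬q holds vacuously. ✓
w4: no successors, so □¬q holds vacuously. ✓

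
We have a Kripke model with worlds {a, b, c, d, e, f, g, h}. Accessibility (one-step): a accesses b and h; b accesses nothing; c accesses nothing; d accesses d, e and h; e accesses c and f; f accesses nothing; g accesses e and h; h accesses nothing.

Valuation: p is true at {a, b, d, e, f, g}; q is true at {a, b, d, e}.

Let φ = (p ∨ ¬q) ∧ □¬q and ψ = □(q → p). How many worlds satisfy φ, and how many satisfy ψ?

5 and 8

For (p ∨ ¬q) ∧ □¬q:
a: p ∨ ¬q is T, □¬q is F. ✗
b: p ∨ ¬q is T, □¬q is T. ✓
c: p ∨ ¬q is T, □¬q is T. ✓
d: p ∨ ¬q is T, □¬q is F. ✗
e: p ∨ ¬q is T, □¬q is T. ✓
f: p ∨ ¬q is T, □¬q is T. ✓
g: p ∨ ¬q is T, □¬q is F. ✗
h: p ∨ ¬q is T, □¬q is T. ✓
— 5 worlds.
For □(q → p):
a: successors {b, h}; q → p there: b:T, h:T. ✓
b: no successors, so □(q → p) holds vacuously. ✓
c: no successors, so □(q → p) holds vacuously. ✓
d: successors {d, e, h}; q → p there: d:T, e:T, h:T. ✓
e: successors {c, f}; q → p there: c:T, f:T. ✓
f: no successors, so □(q → p) holds vacuously. ✓
g: successors {e, h}; q → p there: e:T, h:T. ✓
h: no successors, so □(q → p) holds vacuously. ✓
— 8 worlds.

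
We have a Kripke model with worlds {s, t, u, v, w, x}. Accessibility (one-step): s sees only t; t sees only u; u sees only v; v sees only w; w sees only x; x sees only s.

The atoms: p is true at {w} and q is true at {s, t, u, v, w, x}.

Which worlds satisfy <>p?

s: successors {t}; p there: t:F. ✗
t: successors {u}; p there: u:F. ✗
u: successors {v}; p there: v:F. ✗
v: successors {w}; p there: w:T. ✓
w: successors {x}; p there: x:F. ✗
x: successors {s}; p there: s:F. ✗

{v}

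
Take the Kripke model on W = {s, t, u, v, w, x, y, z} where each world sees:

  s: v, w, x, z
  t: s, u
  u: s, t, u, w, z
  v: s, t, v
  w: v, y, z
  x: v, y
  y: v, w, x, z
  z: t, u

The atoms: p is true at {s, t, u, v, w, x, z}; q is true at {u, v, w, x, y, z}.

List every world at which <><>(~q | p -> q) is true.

s: successors {v, w, x, z}; <>(~q | p -> q) there: v:T, w:T, x:T, z:T. ✓
t: successors {s, u}; <>(~q | p -> q) there: s:T, u:T. ✓
u: successors {s, t, u, w, z}; <>(~q | p -> q) there: s:T, t:T, u:T, w:T, z:T. ✓
v: successors {s, t, v}; <>(~q | p -> q) there: s:T, t:T, v:T. ✓
w: successors {v, y, z}; <>(~q | p -> q) there: v:T, y:T, z:T. ✓
x: successors {v, y}; <>(~q | p -> q) there: v:T, y:T. ✓
y: successors {v, w, x, z}; <>(~q | p -> q) there: v:T, w:T, x:T, z:T. ✓
z: successors {t, u}; <>(~q | p -> q) there: t:T, u:T. ✓

{s, t, u, v, w, x, y, z}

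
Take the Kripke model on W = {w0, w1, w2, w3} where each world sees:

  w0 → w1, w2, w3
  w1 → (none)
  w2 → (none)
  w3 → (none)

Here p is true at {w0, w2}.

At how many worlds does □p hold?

w0: successors {w1, w2, w3}; p there: w1:F, w2:T, w3:F. ✗
w1: no successors, so □p holds vacuously. ✓
w2: no successors, so □p holds vacuously. ✓
w3: no successors, so □p holds vacuously. ✓
Satisfying worlds: {w1, w2, w3}.

3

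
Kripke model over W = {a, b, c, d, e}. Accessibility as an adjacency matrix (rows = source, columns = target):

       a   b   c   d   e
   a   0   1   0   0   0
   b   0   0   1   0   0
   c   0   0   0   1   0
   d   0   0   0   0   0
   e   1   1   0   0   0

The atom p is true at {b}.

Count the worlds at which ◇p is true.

a: successors {b}; p there: b:T. ✓
b: successors {c}; p there: c:F. ✗
c: successors {d}; p there: d:F. ✗
d: no successors, so ◇p fails. ✗
e: successors {a, b}; p there: a:F, b:T. ✓
Satisfying worlds: {a, e}.

2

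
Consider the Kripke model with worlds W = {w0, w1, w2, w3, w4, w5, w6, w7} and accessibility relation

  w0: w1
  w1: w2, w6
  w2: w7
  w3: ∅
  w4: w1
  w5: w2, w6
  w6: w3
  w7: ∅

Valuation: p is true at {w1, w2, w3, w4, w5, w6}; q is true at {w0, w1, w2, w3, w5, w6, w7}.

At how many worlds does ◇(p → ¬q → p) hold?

w0: successors {w1}; p → ¬q → p there: w1:T. ✓
w1: successors {w2, w6}; p → ¬q → p there: w2:T, w6:T. ✓
w2: successors {w7}; p → ¬q → p there: w7:T. ✓
w3: no successors, so ◇(p → ¬q → p) fails. ✗
w4: successors {w1}; p → ¬q → p there: w1:T. ✓
w5: successors {w2, w6}; p → ¬q → p there: w2:T, w6:T. ✓
w6: successors {w3}; p → ¬q → p there: w3:T. ✓
w7: no successors, so ◇(p → ¬q → p) fails. ✗
Satisfying worlds: {w0, w1, w2, w4, w5, w6}.

6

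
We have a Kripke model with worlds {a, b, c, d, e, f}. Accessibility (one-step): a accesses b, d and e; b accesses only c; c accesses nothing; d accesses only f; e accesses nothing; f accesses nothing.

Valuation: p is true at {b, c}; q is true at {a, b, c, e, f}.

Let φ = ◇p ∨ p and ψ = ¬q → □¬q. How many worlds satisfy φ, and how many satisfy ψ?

For ◇p ∨ p:
a: ◇p is T, p is F. ✓
b: ◇p is T, p is T. ✓
c: ◇p is F, p is T. ✓
d: ◇p is F, p is F. ✗
e: ◇p is F, p is F. ✗
f: ◇p is F, p is F. ✗
— 3 worlds.
For ¬q → □¬q:
a: ¬q is F, □¬q is F. ✓
b: ¬q is F, □¬q is F. ✓
c: ¬q is F, □¬q is T. ✓
d: ¬q is T, □¬q is F. ✗
e: ¬q is F, □¬q is T. ✓
f: ¬q is F, □¬q is T. ✓
— 5 worlds.

3 and 5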